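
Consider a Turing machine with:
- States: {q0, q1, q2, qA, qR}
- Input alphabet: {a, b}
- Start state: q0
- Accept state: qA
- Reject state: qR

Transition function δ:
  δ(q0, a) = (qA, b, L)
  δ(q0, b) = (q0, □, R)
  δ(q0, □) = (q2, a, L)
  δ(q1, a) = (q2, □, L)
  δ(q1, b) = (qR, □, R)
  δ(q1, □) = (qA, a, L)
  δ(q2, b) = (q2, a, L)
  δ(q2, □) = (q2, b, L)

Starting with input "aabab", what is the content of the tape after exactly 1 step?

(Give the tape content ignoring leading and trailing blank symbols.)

Execution trace:
Initial: [q0]aabab
Step 1: δ(q0, a) = (qA, b, L) → [qA]□babab

The machine reaches the accept state qA and halts.

After 1 step, the tape (ignoring leading/trailing blanks) is: babab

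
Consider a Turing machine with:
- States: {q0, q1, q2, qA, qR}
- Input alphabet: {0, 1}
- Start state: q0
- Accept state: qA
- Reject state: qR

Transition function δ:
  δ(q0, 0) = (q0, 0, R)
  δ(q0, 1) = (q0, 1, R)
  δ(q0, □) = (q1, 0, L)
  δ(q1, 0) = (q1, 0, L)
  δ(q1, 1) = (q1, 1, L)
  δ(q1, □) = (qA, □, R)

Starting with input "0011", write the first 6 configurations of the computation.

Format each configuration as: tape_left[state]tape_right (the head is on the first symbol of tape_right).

Transitions applied:
Step 1: δ(q0, 0) = (q0, 0, R)
Step 2: δ(q0, 0) = (q0, 0, R)
Step 3: δ(q0, 1) = (q0, 1, R)
Step 4: δ(q0, 1) = (q0, 1, R)
Step 5: δ(q0, □) = (q1, 0, L)

The first 6 configurations are:
[q0]0011 ⊢ 0[q0]011 ⊢ 00[q0]11 ⊢ 001[q0]1 ⊢ 0011[q0]□ ⊢ 001[q1]10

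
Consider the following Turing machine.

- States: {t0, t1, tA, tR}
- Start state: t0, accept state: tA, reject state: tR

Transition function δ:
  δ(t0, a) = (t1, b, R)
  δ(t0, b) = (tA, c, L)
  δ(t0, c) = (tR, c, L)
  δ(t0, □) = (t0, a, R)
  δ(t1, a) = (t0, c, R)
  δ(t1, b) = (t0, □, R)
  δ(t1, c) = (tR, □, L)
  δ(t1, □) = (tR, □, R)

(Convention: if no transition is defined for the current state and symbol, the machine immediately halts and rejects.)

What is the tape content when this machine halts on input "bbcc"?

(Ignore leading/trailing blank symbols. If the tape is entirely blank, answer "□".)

Execution trace:
Initial: [t0]bbcc
Step 1: δ(t0, b) = (tA, c, L) → [tA]□cbcc

The machine reaches the accept state tA and halts.

Final tape (ignoring leading/trailing blanks): cbcc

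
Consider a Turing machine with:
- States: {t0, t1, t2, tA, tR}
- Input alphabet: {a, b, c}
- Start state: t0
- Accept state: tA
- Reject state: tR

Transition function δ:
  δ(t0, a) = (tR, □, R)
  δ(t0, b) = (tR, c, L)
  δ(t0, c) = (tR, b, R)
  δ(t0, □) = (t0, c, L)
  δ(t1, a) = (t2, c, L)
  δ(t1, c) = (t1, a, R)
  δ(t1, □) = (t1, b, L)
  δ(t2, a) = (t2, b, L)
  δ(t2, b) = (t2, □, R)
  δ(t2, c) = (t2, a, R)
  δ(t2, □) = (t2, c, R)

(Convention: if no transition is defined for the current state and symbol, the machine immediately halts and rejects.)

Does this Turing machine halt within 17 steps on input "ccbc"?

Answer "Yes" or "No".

Execution trace:
Initial: [t0]ccbc
Step 1: δ(t0, c) = (tR, b, R) → b[tR]cbc

The machine reaches the reject state tR and halts.
The machine halted after 1 step (within the 17-step bound).

Answer: Yes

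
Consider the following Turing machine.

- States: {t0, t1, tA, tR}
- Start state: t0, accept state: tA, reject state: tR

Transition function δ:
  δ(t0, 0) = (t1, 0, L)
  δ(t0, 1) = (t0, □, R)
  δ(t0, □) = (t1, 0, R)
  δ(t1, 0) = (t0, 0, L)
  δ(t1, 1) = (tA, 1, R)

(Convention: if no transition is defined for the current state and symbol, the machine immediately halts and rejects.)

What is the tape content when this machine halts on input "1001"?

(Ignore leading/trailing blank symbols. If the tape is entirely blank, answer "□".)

Execution trace:
Initial: [t0]1001
Step 1: δ(t0, 1) = (t0, □, R) → □[t0]001
Step 2: δ(t0, 0) = (t1, 0, L) → [t1]□001

No transition is defined for δ(t1, □). By convention the machine halts and rejects.

Final tape (ignoring leading/trailing blanks): 001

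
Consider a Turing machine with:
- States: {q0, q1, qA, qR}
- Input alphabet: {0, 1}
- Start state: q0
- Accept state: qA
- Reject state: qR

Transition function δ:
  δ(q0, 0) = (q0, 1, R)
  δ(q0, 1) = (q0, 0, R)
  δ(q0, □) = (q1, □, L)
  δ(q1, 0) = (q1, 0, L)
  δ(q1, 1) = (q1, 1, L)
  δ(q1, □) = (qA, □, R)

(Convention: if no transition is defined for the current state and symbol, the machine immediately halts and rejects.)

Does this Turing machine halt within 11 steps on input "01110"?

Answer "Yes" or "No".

Execution trace:
Initial: [q0]01110
Step 1: δ(q0, 0) = (q0, 1, R) → 1[q0]1110
Step 2: δ(q0, 1) = (q0, 0, R) → 10[q0]110
Step 3: δ(q0, 1) = (q0, 0, R) → 100[q0]10
Step 4: δ(q0, 1) = (q0, 0, R) → 1000[q0]0
Step 5: δ(q0, 0) = (q0, 1, R) → 10001[q0]□
Step 6: δ(q0, □) = (q1, □, L) → 1000[q1]1□
Step 7: δ(q1, 1) = (q1, 1, L) → 100[q1]01□
Step 8: δ(q1, 0) = (q1, 0, L) → 10[q1]001□
Step 9: δ(q1, 0) = (q1, 0, L) → 1[q1]0001□
Step 10: δ(q1, 0) = (q1, 0, L) → [q1]10001□
Step 11: δ(q1, 1) = (q1, 1, L) → [q1]□10001□

The machine has not reached a halting state after 11 steps.
The machine did not halt within the 11-step bound.

Answer: No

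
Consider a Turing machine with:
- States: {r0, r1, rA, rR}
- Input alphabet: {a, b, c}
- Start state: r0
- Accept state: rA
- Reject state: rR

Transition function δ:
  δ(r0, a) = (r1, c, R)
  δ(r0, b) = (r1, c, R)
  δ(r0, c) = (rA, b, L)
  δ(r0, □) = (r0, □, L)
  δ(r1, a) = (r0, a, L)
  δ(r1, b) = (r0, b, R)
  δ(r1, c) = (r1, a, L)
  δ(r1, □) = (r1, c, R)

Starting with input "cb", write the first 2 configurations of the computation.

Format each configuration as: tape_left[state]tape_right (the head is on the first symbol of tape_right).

Transitions applied:
Step 1: δ(r0, c) = (rA, b, L)

The first 2 configurations are:
[r0]cb ⊢ [rA]□bb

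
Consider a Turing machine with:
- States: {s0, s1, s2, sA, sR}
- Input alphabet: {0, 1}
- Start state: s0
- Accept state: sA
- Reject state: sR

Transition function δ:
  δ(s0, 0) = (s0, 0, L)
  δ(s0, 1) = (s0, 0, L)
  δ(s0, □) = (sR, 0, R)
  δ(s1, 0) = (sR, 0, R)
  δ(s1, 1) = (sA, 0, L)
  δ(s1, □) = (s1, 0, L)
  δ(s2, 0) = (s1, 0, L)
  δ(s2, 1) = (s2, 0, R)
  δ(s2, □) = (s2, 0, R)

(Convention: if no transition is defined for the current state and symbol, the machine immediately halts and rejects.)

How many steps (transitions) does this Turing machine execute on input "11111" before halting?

Execution trace:
Initial: [s0]11111
Step 1: δ(s0, 1) = (s0, 0, L) → [s0]□01111
Step 2: δ(s0, □) = (sR, 0, R) → 0[sR]01111

The machine reaches the reject state sR and halts.

The machine executed 2 steps before halting.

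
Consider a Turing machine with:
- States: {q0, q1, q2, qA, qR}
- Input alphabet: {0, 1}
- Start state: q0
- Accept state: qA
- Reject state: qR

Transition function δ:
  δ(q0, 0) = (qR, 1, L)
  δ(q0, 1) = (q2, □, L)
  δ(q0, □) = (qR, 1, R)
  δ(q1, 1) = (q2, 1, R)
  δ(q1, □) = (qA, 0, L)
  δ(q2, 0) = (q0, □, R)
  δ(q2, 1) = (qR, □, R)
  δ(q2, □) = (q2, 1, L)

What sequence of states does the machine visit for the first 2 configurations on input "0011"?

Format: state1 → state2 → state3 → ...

Execution trace:
Initial: [q0]0011
Step 1: δ(q0, 0) = (qR, 1, L) → [qR]□1011

The machine reaches the reject state qR and halts.

State sequence: q0 → qR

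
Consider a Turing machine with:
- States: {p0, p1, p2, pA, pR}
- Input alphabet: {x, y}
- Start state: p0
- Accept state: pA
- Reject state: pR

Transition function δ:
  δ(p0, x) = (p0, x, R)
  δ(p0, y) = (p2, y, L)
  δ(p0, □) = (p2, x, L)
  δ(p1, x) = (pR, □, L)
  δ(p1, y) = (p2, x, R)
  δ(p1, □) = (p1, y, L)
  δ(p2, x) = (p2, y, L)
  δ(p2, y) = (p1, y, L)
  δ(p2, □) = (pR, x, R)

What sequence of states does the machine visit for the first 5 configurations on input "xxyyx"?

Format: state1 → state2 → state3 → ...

Execution trace:
Initial: [p0]xxyyx
Step 1: δ(p0, x) = (p0, x, R) → x[p0]xyyx
Step 2: δ(p0, x) = (p0, x, R) → xx[p0]yyx
Step 3: δ(p0, y) = (p2, y, L) → x[p2]xyyx
Step 4: δ(p2, x) = (p2, y, L) → [p2]xyyyx

State sequence: p0 → p0 → p0 → p2 → p2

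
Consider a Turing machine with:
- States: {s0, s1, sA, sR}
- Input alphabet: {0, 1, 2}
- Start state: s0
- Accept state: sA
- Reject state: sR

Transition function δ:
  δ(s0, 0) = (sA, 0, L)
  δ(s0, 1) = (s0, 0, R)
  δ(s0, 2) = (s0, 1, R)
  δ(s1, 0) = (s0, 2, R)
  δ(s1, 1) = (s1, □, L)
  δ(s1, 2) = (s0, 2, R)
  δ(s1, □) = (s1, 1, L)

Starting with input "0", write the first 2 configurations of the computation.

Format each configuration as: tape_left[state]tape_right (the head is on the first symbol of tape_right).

Transitions applied:
Step 1: δ(s0, 0) = (sA, 0, L)

The first 2 configurations are:
[s0]0 ⊢ [sA]□0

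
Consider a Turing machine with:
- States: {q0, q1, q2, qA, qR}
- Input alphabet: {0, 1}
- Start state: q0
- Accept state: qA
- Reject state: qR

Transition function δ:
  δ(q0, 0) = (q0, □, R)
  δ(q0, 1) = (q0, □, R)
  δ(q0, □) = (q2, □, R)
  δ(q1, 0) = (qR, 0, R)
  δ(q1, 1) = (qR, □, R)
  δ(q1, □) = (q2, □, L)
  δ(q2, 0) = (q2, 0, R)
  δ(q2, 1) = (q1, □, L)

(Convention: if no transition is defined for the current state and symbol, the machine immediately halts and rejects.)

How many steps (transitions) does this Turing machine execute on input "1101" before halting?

Execution trace:
Initial: [q0]1101
Step 1: δ(q0, 1) = (q0, □, R) → □[q0]101
Step 2: δ(q0, 1) = (q0, □, R) → □□[q0]01
Step 3: δ(q0, 0) = (q0, □, R) → □□□[q0]1
Step 4: δ(q0, 1) = (q0, □, R) → □□□□[q0]□
Step 5: δ(q0, □) = (q2, □, R) → □□□□□[q2]□

No transition is defined for δ(q2, □). By convention the machine halts and rejects.

The machine executed 5 steps before halting.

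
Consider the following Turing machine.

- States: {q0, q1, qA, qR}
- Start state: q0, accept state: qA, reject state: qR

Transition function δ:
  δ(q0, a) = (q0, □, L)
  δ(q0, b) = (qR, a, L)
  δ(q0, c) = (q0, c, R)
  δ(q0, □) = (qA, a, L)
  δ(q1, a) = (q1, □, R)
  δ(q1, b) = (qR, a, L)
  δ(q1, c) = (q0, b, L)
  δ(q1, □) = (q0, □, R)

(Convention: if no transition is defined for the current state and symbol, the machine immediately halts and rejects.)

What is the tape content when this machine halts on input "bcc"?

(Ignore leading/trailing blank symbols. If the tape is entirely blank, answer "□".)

Execution trace:
Initial: [q0]bcc
Step 1: δ(q0, b) = (qR, a, L) → [qR]□acc

The machine reaches the reject state qR and halts.

Final tape (ignoring leading/trailing blanks): acc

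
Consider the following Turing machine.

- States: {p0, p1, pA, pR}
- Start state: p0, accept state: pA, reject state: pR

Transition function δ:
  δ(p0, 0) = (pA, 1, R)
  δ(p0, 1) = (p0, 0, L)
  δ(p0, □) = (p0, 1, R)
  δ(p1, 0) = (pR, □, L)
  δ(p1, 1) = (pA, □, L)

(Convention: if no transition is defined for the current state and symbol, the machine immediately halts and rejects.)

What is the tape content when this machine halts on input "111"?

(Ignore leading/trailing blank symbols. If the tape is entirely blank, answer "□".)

Execution trace:
Initial: [p0]111
Step 1: δ(p0, 1) = (p0, 0, L) → [p0]□011
Step 2: δ(p0, □) = (p0, 1, R) → 1[p0]011
Step 3: δ(p0, 0) = (pA, 1, R) → 11[pA]11

The machine reaches the accept state pA and halts.

Final tape (ignoring leading/trailing blanks): 1111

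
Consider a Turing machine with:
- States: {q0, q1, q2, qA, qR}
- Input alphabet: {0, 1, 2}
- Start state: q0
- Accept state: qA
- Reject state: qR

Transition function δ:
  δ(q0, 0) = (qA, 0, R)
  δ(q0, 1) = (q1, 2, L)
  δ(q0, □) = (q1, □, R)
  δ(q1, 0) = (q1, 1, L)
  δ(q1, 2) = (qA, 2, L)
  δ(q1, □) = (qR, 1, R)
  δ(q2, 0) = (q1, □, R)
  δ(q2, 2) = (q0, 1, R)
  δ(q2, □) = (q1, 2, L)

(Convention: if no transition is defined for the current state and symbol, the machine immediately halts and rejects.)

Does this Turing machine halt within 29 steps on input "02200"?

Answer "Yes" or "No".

Execution trace:
Initial: [q0]02200
Step 1: δ(q0, 0) = (qA, 0, R) → 0[qA]2200

The machine reaches the accept state qA and halts.
The machine halted after 1 step (within the 29-step bound).

Answer: Yes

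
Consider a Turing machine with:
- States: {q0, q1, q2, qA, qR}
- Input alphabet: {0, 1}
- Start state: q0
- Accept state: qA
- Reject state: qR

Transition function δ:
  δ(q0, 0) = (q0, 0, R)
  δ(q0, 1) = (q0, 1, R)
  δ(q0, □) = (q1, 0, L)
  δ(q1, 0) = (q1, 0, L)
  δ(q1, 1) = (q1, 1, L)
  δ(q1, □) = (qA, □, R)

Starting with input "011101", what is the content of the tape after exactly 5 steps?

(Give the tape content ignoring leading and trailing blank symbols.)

Execution trace:
Initial: [q0]011101
Step 1: δ(q0, 0) = (q0, 0, R) → 0[q0]11101
Step 2: δ(q0, 1) = (q0, 1, R) → 01[q0]1101
Step 3: δ(q0, 1) = (q0, 1, R) → 011[q0]101
Step 4: δ(q0, 1) = (q0, 1, R) → 0111[q0]01
Step 5: δ(q0, 0) = (q0, 0, R) → 01110[q0]1

After 5 steps, the tape (ignoring leading/trailing blanks) is: 011101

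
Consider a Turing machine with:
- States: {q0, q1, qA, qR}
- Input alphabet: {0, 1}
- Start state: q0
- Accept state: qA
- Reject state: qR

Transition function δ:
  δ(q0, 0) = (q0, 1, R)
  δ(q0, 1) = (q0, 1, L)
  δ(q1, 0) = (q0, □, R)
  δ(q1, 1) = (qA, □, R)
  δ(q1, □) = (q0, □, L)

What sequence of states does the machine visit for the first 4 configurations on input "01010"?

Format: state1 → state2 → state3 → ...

Execution trace:
Initial: [q0]01010
Step 1: δ(q0, 0) = (q0, 1, R) → 1[q0]1010
Step 2: δ(q0, 1) = (q0, 1, L) → [q0]11010
Step 3: δ(q0, 1) = (q0, 1, L) → [q0]□11010

No transition is defined for δ(q0, □). By convention the machine halts and rejects.

State sequence: q0 → q0 → q0 → q0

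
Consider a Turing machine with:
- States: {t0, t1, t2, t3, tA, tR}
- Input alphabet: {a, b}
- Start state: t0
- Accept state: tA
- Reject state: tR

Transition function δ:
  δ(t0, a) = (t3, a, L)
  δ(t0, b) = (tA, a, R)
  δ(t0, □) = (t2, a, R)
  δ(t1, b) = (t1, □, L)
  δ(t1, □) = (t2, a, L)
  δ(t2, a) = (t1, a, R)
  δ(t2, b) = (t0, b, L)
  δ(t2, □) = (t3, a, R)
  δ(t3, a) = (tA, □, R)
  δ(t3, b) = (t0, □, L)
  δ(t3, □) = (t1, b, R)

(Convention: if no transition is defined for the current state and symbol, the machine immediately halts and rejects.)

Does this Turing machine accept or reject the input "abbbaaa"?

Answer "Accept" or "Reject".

Execution trace:
Initial: [t0]abbbaaa
Step 1: δ(t0, a) = (t3, a, L) → [t3]□abbbaaa
Step 2: δ(t3, □) = (t1, b, R) → b[t1]abbbaaa

No transition is defined for δ(t1, a). By convention the machine halts and rejects.

Answer: Reject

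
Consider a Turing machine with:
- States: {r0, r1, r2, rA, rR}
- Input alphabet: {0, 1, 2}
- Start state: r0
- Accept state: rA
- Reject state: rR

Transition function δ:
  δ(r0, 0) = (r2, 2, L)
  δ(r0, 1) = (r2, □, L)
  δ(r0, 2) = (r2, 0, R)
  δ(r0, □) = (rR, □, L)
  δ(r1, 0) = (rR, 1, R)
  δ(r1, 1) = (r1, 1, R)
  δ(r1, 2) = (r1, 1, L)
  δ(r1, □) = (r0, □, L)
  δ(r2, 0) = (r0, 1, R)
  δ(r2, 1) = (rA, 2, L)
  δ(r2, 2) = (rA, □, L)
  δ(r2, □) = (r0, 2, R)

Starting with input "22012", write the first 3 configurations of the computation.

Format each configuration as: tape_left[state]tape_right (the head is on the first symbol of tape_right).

Transitions applied:
Step 1: δ(r0, 2) = (r2, 0, R)
Step 2: δ(r2, 2) = (rA, □, L)

The first 3 configurations are:
[r0]22012 ⊢ 0[r2]2012 ⊢ [rA]0□012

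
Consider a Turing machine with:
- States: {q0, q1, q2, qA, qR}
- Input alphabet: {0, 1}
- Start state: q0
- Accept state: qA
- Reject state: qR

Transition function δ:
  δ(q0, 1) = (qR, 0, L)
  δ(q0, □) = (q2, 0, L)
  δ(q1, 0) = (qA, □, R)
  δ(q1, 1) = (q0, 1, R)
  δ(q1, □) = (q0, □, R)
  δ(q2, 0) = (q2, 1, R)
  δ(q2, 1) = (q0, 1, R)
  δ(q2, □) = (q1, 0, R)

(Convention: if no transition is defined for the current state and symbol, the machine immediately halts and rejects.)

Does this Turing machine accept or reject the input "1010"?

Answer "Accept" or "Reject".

Execution trace:
Initial: [q0]1010
Step 1: δ(q0, 1) = (qR, 0, L) → [qR]□0010

The machine reaches the reject state qR and halts.

Answer: Reject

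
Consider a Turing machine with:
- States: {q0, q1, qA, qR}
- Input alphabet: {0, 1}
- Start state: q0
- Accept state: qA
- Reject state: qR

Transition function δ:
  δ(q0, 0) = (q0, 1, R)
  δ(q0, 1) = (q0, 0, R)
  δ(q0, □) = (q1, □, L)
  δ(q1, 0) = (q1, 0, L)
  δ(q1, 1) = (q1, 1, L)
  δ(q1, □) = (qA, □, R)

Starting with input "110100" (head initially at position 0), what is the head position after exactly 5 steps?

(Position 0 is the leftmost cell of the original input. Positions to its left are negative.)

Execution trace (head position shown):
Step 0: [q0]110100  (head at position 0)
Step 1: move right → 0[q0]10100  (head at position 1)
Step 2: move right → 00[q0]0100  (head at position 2)
Step 3: move right → 001[q0]100  (head at position 3)
Step 4: move right → 0010[q0]00  (head at position 4)
Step 5: move right → 00101[q0]0  (head at position 5)

After 5 steps, the head is at position 5.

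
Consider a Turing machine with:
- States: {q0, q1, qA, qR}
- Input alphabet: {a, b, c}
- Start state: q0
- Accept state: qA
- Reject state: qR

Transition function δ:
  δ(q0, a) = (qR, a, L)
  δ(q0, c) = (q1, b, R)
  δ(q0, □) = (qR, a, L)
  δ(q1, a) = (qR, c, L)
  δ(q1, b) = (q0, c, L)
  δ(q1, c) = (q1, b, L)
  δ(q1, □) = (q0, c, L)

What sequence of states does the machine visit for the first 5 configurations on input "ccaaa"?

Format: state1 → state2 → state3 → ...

Execution trace:
Initial: [q0]ccaaa
Step 1: δ(q0, c) = (q1, b, R) → b[q1]caaa
Step 2: δ(q1, c) = (q1, b, L) → [q1]bbaaa
Step 3: δ(q1, b) = (q0, c, L) → [q0]□cbaaa
Step 4: δ(q0, □) = (qR, a, L) → [qR]□acbaaa

The machine reaches the reject state qR and halts.

State sequence: q0 → q1 → q1 → q0 → qR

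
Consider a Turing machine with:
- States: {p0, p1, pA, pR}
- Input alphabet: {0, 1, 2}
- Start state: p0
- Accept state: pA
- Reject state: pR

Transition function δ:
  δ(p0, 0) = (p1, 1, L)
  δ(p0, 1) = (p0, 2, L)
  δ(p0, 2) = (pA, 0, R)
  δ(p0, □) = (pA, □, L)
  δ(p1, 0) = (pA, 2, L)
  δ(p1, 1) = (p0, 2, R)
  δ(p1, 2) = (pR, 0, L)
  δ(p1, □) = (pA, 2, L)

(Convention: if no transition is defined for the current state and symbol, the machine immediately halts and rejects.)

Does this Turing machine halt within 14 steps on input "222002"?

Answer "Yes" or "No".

Execution trace:
Initial: [p0]222002
Step 1: δ(p0, 2) = (pA, 0, R) → 0[pA]22002

The machine reaches the accept state pA and halts.
The machine halted after 1 step (within the 14-step bound).

Answer: Yes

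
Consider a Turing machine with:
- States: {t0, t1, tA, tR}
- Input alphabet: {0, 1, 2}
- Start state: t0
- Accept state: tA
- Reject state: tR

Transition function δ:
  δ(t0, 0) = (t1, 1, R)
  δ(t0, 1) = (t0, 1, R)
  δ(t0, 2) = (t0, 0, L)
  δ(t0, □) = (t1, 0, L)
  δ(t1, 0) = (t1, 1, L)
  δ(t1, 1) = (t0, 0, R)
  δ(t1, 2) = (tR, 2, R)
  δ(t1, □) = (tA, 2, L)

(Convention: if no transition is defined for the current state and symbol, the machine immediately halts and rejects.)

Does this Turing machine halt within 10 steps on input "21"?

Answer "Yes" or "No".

Execution trace:
Initial: [t0]21
Step 1: δ(t0, 2) = (t0, 0, L) → [t0]□01
Step 2: δ(t0, □) = (t1, 0, L) → [t1]□001
Step 3: δ(t1, □) = (tA, 2, L) → [tA]□2001

The machine reaches the accept state tA and halts.
The machine halted after 3 steps (within the 10-step bound).

Answer: Yes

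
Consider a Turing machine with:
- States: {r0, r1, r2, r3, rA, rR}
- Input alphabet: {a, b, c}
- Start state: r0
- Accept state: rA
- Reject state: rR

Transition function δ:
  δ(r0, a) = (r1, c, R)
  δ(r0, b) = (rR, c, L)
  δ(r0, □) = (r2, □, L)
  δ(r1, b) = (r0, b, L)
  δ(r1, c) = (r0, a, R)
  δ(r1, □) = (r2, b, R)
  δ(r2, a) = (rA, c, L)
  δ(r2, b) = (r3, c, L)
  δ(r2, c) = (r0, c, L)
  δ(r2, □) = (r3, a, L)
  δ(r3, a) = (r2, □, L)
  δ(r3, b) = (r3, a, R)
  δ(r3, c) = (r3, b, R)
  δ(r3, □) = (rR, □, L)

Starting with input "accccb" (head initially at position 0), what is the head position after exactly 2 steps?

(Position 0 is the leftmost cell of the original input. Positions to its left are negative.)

Execution trace (head position shown):
Step 0: [r0]accccb  (head at position 0)
Step 1: move right → c[r1]ccccb  (head at position 1)
Step 2: move right → ca[r0]cccb  (head at position 2)

After 2 steps, the head is at position 2.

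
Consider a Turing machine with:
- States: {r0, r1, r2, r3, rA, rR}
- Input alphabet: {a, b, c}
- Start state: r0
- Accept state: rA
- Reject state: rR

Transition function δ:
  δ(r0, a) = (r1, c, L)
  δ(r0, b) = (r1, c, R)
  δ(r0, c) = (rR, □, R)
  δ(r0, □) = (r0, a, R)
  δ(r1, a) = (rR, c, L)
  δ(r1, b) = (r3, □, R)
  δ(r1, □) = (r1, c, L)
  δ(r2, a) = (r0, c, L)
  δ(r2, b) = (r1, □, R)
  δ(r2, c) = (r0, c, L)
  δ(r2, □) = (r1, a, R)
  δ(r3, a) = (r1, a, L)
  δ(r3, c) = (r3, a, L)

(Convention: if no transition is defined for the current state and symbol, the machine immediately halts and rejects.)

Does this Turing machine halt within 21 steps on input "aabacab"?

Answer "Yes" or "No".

Execution trace:
Initial: [r0]aabacab
Step 1: δ(r0, a) = (r1, c, L) → [r1]□cabacab
Step 2: δ(r1, □) = (r1, c, L) → [r1]□ccabacab
Step 3: δ(r1, □) = (r1, c, L) → [r1]□cccabacab
Step 4: δ(r1, □) = (r1, c, L) → [r1]□ccccabacab
Step 5: δ(r1, □) = (r1, c, L) → [r1]□cccccabacab
Step 6: δ(r1, □) = (r1, c, L) → [r1]□ccccccabacab
Step 7: δ(r1, □) = (r1, c, L) → [r1]□cccccccabacab
Step 8: δ(r1, □) = (r1, c, L) → [r1]□ccccccccabacab
Step 9: δ(r1, □) = (r1, c, L) → [r1]□cccccccccabacab
Step 10: δ(r1, □) = (r1, c, L) → [r1]□ccccccccccabacab
Step 11: δ(r1, □) = (r1, c, L) → [r1]□cccccccccccabacab
Step 12: δ(r1, □) = (r1, c, L) → [r1]□ccccccccccccabacab
Step 13: δ(r1, □) = (r1, c, L) → [r1]□cccccccccccccabacab
Step 14: δ(r1, □) = (r1, c, L) → [r1]□ccccccccccccccabacab
Step 15: δ(r1, □) = (r1, c, L) → [r1]□cccccccccccccccabacab
Step 16: δ(r1, □) = (r1, c, L) → [r1]□ccccccccccccccccabacab
Step 17: δ(r1, □) = (r1, c, L) → [r1]□cccccccccccccccccabacab
Step 18: δ(r1, □) = (r1, c, L) → [r1]□ccccccccccccccccccabacab
Step 19: δ(r1, □) = (r1, c, L) → [r1]□cccccccccccccccccccabacab
Step 20: δ(r1, □) = (r1, c, L) → [r1]□ccccccccccccccccccccabacab
Step 21: δ(r1, □) = (r1, c, L) → [r1]□cccccccccccccccccccccabacab

The machine has not reached a halting state after 21 steps.
The machine did not halt within the 21-step bound.

Answer: No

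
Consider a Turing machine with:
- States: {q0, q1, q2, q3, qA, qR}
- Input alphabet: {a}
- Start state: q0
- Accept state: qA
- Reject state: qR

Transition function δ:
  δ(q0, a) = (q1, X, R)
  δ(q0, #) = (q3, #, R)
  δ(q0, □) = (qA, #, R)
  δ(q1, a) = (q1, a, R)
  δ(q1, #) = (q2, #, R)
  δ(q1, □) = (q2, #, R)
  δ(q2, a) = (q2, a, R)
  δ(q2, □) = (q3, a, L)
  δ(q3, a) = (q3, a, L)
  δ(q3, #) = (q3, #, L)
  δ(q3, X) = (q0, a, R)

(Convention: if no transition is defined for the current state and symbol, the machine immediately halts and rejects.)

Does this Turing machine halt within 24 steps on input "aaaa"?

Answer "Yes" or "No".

Execution trace:
Initial: [q0]aaaa
Step 1: δ(q0, a) = (q1, X, R) → X[q1]aaa
Step 2: δ(q1, a) = (q1, a, R) → Xa[q1]aa
Step 3: δ(q1, a) = (q1, a, R) → Xaa[q1]a
Step 4: δ(q1, a) = (q1, a, R) → Xaaa[q1]□
Step 5: δ(q1, □) = (q2, #, R) → Xaaa#[q2]□
Step 6: δ(q2, □) = (q3, a, L) → Xaaa[q3]#a
Step 7: δ(q3, #) = (q3, #, L) → Xaa[q3]a#a
Step 8: δ(q3, a) = (q3, a, L) → Xa[q3]aa#a
Step 9: δ(q3, a) = (q3, a, L) → X[q3]aaa#a
Step 10: δ(q3, a) = (q3, a, L) → [q3]Xaaa#a
Step 11: δ(q3, X) = (q0, a, R) → a[q0]aaa#a
Step 12: δ(q0, a) = (q1, X, R) → aX[q1]aa#a
Step 13: δ(q1, a) = (q1, a, R) → aXa[q1]a#a
Step 14: δ(q1, a) = (q1, a, R) → aXaa[q1]#a
Step 15: δ(q1, #) = (q2, #, R) → aXaa#[q2]a
Step 16: δ(q2, a) = (q2, a, R) → aXaa#a[q2]□
Step 17: δ(q2, □) = (q3, a, L) → aXaa#[q3]aa
Step 18: δ(q3, a) = (q3, a, L) → aXaa[q3]#aa
Step 19: δ(q3, #) = (q3, #, L) → aXa[q3]a#aa
Step 20: δ(q3, a) = (q3, a, L) → aX[q3]aa#aa
Step 21: δ(q3, a) = (q3, a, L) → a[q3]Xaa#aa
Step 22: δ(q3, X) = (q0, a, R) → aa[q0]aa#aa
Step 23: δ(q0, a) = (q1, X, R) → aaX[q1]a#aa
Step 24: δ(q1, a) = (q1, a, R) → aaXa[q1]#aa

The machine has not reached a halting state after 24 steps.
The machine did not halt within the 24-step bound.

Answer: No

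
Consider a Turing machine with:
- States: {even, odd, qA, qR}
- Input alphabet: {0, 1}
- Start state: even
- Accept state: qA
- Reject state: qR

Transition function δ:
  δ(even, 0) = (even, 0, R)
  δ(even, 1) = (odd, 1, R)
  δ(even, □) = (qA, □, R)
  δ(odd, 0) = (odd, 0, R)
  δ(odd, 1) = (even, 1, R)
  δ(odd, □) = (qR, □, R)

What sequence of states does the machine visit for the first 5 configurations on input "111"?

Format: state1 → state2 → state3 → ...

Execution trace:
Initial: [even]111
Step 1: δ(even, 1) = (odd, 1, R) → 1[odd]11
Step 2: δ(odd, 1) = (even, 1, R) → 11[even]1
Step 3: δ(even, 1) = (odd, 1, R) → 111[odd]□
Step 4: δ(odd, □) = (qR, □, R) → 111□[qR]□

The machine reaches the reject state qR and halts.

State sequence: even → odd → even → odd → qR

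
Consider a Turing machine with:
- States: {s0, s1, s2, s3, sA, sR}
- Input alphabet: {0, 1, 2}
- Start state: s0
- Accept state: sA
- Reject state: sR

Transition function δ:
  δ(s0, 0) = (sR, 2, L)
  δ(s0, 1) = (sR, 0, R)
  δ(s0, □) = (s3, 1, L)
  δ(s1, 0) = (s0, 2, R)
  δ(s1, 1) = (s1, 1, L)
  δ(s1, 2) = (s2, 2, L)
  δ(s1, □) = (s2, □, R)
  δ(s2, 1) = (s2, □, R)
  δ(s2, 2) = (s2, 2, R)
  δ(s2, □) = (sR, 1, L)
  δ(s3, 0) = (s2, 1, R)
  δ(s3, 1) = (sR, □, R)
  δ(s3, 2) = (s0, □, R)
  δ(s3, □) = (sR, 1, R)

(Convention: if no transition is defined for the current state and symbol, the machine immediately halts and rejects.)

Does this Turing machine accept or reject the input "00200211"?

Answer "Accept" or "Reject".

Execution trace:
Initial: [s0]00200211
Step 1: δ(s0, 0) = (sR, 2, L) → [sR]□20200211

The machine reaches the reject state sR and halts.

Answer: Reject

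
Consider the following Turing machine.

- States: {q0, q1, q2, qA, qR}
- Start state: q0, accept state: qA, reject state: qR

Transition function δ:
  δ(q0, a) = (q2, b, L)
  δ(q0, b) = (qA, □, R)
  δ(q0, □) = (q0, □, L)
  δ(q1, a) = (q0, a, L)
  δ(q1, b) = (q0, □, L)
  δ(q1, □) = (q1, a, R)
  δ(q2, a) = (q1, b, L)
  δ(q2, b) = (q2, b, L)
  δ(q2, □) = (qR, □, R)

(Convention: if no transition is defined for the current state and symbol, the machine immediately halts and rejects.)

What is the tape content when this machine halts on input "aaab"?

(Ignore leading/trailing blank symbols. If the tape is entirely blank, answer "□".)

Execution trace:
Initial: [q0]aaab
Step 1: δ(q0, a) = (q2, b, L) → [q2]□baab
Step 2: δ(q2, □) = (qR, □, R) → □[qR]baab

The machine reaches the reject state qR and halts.

Final tape (ignoring leading/trailing blanks): baab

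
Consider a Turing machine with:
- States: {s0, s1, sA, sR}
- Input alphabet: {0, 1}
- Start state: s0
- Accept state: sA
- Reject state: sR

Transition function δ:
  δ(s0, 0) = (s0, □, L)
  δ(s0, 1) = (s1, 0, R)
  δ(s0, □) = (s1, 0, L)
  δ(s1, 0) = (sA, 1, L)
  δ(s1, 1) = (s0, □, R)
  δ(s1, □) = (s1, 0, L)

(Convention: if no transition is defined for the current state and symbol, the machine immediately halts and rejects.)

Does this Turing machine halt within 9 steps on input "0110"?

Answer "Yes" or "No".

Execution trace:
Initial: [s0]0110
Step 1: δ(s0, 0) = (s0, □, L) → [s0]□□110
Step 2: δ(s0, □) = (s1, 0, L) → [s1]□0□110
Step 3: δ(s1, □) = (s1, 0, L) → [s1]□00□110
Step 4: δ(s1, □) = (s1, 0, L) → [s1]□000□110
Step 5: δ(s1, □) = (s1, 0, L) → [s1]□0000□110
Step 6: δ(s1, □) = (s1, 0, L) → [s1]□00000□110
Step 7: δ(s1, □) = (s1, 0, L) → [s1]□000000□110
Step 8: δ(s1, □) = (s1, 0, L) → [s1]□0000000□110
Step 9: δ(s1, □) = (s1, 0, L) → [s1]□00000000□110

The machine has not reached a halting state after 9 steps.
The machine did not halt within the 9-step bound.

Answer: No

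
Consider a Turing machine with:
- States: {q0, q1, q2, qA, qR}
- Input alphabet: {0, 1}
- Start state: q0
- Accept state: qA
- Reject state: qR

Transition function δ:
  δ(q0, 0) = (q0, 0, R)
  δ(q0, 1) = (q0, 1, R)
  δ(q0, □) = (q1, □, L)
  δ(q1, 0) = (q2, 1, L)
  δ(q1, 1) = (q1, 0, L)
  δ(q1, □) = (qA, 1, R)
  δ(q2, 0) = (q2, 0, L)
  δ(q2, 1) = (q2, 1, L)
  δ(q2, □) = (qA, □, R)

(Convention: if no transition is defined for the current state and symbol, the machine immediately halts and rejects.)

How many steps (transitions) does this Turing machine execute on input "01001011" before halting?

Execution trace:
Initial: [q0]01001011
Step 1: δ(q0, 0) = (q0, 0, R) → 0[q0]1001011
Step 2: δ(q0, 1) = (q0, 1, R) → 01[q0]001011
Step 3: δ(q0, 0) = (q0, 0, R) → 010[q0]01011
Step 4: δ(q0, 0) = (q0, 0, R) → 0100[q0]1011
Step 5: δ(q0, 1) = (q0, 1, R) → 01001[q0]011
Step 6: δ(q0, 0) = (q0, 0, R) → 010010[q0]11
Step 7: δ(q0, 1) = (q0, 1, R) → 0100101[q0]1
Step 8: δ(q0, 1) = (q0, 1, R) → 01001011[q0]□
Step 9: δ(q0, □) = (q1, □, L) → 0100101[q1]1□
Step 10: δ(q1, 1) = (q1, 0, L) → 010010[q1]10□
Step 11: δ(q1, 1) = (q1, 0, L) → 01001[q1]000□
Step 12: δ(q1, 0) = (q2, 1, L) → 0100[q2]1100□
Step 13: δ(q2, 1) = (q2, 1, L) → 010[q2]01100□
Step 14: δ(q2, 0) = (q2, 0, L) → 01[q2]001100□
Step 15: δ(q2, 0) = (q2, 0, L) → 0[q2]1001100□
Step 16: δ(q2, 1) = (q2, 1, L) → [q2]01001100□
Step 17: δ(q2, 0) = (q2, 0, L) → [q2]□01001100□
Step 18: δ(q2, □) = (qA, □, R) → □[qA]01001100□

The machine reaches the accept state qA and halts.

The machine executed 18 steps before halting.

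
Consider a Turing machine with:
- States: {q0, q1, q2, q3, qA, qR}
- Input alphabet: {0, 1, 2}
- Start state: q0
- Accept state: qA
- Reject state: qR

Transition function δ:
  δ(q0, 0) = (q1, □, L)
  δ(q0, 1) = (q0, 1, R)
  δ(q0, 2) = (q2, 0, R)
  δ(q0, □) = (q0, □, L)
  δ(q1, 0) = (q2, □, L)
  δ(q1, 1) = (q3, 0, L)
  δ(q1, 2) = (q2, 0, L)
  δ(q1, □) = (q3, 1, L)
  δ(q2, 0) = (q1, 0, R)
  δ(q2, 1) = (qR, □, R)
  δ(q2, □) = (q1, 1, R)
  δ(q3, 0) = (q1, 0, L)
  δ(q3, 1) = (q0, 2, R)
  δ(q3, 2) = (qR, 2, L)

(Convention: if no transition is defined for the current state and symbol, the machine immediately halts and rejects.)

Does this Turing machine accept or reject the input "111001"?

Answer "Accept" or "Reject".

Execution trace:
Initial: [q0]111001
Step 1: δ(q0, 1) = (q0, 1, R) → 1[q0]11001
Step 2: δ(q0, 1) = (q0, 1, R) → 11[q0]1001
Step 3: δ(q0, 1) = (q0, 1, R) → 111[q0]001
Step 4: δ(q0, 0) = (q1, □, L) → 11[q1]1□01
Step 5: δ(q1, 1) = (q3, 0, L) → 1[q3]10□01
Step 6: δ(q3, 1) = (q0, 2, R) → 12[q0]0□01
Step 7: δ(q0, 0) = (q1, □, L) → 1[q1]2□□01
Step 8: δ(q1, 2) = (q2, 0, L) → [q2]10□□01
Step 9: δ(q2, 1) = (qR, □, R) → □[qR]0□□01

The machine reaches the reject state qR and halts.

Answer: Reject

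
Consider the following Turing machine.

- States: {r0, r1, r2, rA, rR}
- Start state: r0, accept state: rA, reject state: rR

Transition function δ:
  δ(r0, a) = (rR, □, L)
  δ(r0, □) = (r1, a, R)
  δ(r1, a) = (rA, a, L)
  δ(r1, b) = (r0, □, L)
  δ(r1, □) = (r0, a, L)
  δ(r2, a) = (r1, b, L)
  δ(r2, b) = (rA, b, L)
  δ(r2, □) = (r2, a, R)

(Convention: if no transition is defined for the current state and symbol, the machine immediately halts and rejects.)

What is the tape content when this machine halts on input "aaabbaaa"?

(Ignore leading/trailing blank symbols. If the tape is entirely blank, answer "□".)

Execution trace:
Initial: [r0]aaabbaaa
Step 1: δ(r0, a) = (rR, □, L) → [rR]□□aabbaaa

The machine reaches the reject state rR and halts.

Final tape (ignoring leading/trailing blanks): aabbaaa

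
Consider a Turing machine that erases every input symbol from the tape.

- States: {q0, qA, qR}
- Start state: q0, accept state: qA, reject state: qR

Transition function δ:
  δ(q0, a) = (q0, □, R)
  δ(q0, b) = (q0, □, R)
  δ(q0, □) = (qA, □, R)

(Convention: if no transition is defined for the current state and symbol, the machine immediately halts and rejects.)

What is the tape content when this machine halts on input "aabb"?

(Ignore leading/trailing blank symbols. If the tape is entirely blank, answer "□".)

Execution trace:
Initial: [q0]aabb
Step 1: δ(q0, a) = (q0, □, R) → □[q0]abb
Step 2: δ(q0, a) = (q0, □, R) → □□[q0]bb
Step 3: δ(q0, b) = (q0, □, R) → □□□[q0]b
Step 4: δ(q0, b) = (q0, □, R) → □□□□[q0]□
Step 5: δ(q0, □) = (qA, □, R) → □□□□□[qA]□

The machine reaches the accept state qA and halts.

Final tape (ignoring leading/trailing blanks): □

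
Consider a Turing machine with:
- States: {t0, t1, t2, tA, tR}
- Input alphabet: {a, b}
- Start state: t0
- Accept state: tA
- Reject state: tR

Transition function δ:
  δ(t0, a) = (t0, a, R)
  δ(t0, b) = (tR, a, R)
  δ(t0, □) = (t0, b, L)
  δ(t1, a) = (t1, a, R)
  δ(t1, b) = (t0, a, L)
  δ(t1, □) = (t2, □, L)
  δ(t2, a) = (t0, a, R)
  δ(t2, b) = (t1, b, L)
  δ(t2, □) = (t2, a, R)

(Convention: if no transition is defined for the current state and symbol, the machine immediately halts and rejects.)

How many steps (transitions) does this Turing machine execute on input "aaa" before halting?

Execution trace:
Initial: [t0]aaa
Step 1: δ(t0, a) = (t0, a, R) → a[t0]aa
Step 2: δ(t0, a) = (t0, a, R) → aa[t0]a
Step 3: δ(t0, a) = (t0, a, R) → aaa[t0]□
Step 4: δ(t0, □) = (t0, b, L) → aa[t0]ab
Step 5: δ(t0, a) = (t0, a, R) → aaa[t0]b
Step 6: δ(t0, b) = (tR, a, R) → aaaa[tR]□

The machine reaches the reject state tR and halts.

The machine executed 6 steps before halting.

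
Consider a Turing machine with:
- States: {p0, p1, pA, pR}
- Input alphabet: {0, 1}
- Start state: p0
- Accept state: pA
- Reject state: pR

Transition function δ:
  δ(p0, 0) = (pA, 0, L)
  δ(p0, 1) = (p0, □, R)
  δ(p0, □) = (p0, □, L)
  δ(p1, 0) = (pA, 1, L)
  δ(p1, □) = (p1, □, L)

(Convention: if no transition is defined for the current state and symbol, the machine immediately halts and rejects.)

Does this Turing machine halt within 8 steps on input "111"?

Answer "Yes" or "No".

Execution trace:
Initial: [p0]111
Step 1: δ(p0, 1) = (p0, □, R) → □[p0]11
Step 2: δ(p0, 1) = (p0, □, R) → □□[p0]1
Step 3: δ(p0, 1) = (p0, □, R) → □□□[p0]□
Step 4: δ(p0, □) = (p0, □, L) → □□[p0]□□
Step 5: δ(p0, □) = (p0, □, L) → □[p0]□□□
Step 6: δ(p0, □) = (p0, □, L) → [p0]□□□□
Step 7: δ(p0, □) = (p0, □, L) → [p0]□□□□□
Step 8: δ(p0, □) = (p0, □, L) → [p0]□□□□□□

The machine has not reached a halting state after 8 steps.
The machine did not halt within the 8-step bound.

Answer: No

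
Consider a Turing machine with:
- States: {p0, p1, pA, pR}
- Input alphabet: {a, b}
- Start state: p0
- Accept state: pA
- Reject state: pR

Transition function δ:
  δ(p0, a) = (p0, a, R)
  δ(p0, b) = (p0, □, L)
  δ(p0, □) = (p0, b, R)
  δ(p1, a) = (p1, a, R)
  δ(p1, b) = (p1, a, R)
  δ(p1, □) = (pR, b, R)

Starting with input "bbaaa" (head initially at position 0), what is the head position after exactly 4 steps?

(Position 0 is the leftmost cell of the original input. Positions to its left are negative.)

Execution trace (head position shown):
Step 0: [p0]bbaaa  (head at position 0)
Step 1: move left → [p0]□□baaa  (head at position -1)
Step 2: move right → b[p0]□baaa  (head at position 0)
Step 3: move right → bb[p0]baaa  (head at position 1)
Step 4: move left → b[p0]b□aaa  (head at position 0)

After 4 steps, the head is at position 0.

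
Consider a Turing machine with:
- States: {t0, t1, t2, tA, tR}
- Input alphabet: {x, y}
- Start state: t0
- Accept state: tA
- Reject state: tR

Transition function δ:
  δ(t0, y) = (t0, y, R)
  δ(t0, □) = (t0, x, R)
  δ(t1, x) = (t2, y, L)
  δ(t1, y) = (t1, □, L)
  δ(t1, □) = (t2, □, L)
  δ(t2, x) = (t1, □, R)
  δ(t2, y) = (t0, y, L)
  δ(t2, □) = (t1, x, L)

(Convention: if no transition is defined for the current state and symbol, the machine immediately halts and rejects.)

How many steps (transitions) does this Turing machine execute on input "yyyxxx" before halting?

Execution trace:
Initial: [t0]yyyxxx
Step 1: δ(t0, y) = (t0, y, R) → y[t0]yyxxx
Step 2: δ(t0, y) = (t0, y, R) → yy[t0]yxxx
Step 3: δ(t0, y) = (t0, y, R) → yyy[t0]xxx

No transition is defined for δ(t0, x). By convention the machine halts and rejects.

The machine executed 3 steps before halting.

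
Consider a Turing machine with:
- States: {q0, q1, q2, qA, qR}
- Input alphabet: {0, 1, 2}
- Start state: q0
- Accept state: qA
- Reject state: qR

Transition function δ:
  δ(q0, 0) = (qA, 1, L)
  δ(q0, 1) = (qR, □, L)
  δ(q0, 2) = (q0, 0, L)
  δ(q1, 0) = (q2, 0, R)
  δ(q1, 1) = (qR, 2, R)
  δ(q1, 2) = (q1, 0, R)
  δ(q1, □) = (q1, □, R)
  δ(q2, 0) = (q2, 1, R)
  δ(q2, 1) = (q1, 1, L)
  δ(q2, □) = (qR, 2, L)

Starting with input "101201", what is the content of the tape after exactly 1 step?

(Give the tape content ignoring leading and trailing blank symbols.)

Execution trace:
Initial: [q0]101201
Step 1: δ(q0, 1) = (qR, □, L) → [qR]□□01201

The machine reaches the reject state qR and halts.

After 1 step, the tape (ignoring leading/trailing blanks) is: 01201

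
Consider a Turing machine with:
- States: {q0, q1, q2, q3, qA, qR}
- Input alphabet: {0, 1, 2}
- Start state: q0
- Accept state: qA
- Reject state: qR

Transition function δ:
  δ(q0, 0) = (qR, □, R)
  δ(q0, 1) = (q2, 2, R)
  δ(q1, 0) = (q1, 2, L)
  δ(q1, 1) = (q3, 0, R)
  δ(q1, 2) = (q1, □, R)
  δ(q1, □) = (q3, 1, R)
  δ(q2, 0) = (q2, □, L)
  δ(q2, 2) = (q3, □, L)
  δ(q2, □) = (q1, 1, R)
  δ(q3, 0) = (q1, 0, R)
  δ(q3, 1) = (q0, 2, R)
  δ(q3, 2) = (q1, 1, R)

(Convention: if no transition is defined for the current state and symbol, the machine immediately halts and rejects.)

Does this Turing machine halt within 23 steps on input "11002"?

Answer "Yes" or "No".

Execution trace:
Initial: [q0]11002
Step 1: δ(q0, 1) = (q2, 2, R) → 2[q2]1002

No transition is defined for δ(q2, 1). By convention the machine halts and rejects.
The machine halted after 1 step (within the 23-step bound).

Answer: Yes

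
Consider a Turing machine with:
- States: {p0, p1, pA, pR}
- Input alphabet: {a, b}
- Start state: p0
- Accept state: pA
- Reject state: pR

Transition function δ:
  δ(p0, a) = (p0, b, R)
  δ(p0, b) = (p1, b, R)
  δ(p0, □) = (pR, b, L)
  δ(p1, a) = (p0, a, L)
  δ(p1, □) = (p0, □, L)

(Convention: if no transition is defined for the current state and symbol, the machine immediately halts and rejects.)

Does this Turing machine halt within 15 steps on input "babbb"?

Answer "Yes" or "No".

Execution trace:
Initial: [p0]babbb
Step 1: δ(p0, b) = (p1, b, R) → b[p1]abbb
Step 2: δ(p1, a) = (p0, a, L) → [p0]babbb
Step 3: δ(p0, b) = (p1, b, R) → b[p1]abbb
Step 4: δ(p1, a) = (p0, a, L) → [p0]babbb
Step 5: δ(p0, b) = (p1, b, R) → b[p1]abbb
Step 6: δ(p1, a) = (p0, a, L) → [p0]babbb
Step 7: δ(p0, b) = (p1, b, R) → b[p1]abbb
Step 8: δ(p1, a) = (p0, a, L) → [p0]babbb
Step 9: δ(p0, b) = (p1, b, R) → b[p1]abbb
Step 10: δ(p1, a) = (p0, a, L) → [p0]babbb
Step 11: δ(p0, b) = (p1, b, R) → b[p1]abbb
Step 12: δ(p1, a) = (p0, a, L) → [p0]babbb
Step 13: δ(p0, b) = (p1, b, R) → b[p1]abbb
Step 14: δ(p1, a) = (p0, a, L) → [p0]babbb
Step 15: δ(p0, b) = (p1, b, R) → b[p1]abbb

The machine has not reached a halting state after 15 steps.
The machine did not halt within the 15-step bound.

Answer: No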